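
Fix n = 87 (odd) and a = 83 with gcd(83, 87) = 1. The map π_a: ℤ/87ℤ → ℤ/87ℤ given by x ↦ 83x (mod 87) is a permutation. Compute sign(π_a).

Trace 7: π^k(7) = [7, 59, 25, 74, 52, 53, 49] for k=0..6.
Cycle type of π: 14×4 + 7×4 + 2 + 1; total 10 cycles.
With 10 cycles on 87 points, sign = (−1)^{87−10} = -1.

-1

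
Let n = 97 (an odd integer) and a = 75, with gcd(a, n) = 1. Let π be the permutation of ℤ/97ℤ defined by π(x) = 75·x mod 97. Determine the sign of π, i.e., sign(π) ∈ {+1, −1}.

Orbit of 1 under x↦75x: [1, 75, 96, 22]… (length divides ord_97(75)).
Cycle type of π: 4×24 + 1; total 25 cycles.
sign(π) = (−1)^{n − #cycles} = (−1)^{97−25} = (−1)^72 = +1.
The Jacobi symbol (75|97) = +1 (Zolotarev) agrees.

+1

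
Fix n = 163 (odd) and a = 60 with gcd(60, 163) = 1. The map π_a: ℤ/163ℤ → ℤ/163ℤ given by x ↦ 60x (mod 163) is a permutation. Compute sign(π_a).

+1

Orbit of 113 under x↦60x: [113, 97, 115, 54, 143, 104, 46]… (length divides ord_163(60)).
π_60 has 3 disjoint cycles with lengths [81, 81, 1] on {0,…,162}.
sign(π) = (−1)^{n − #cycles} = (−1)^{163−3} = (−1)^160 = +1.
Via Zolotarev, sign(π_{60}) = (60|163) = +1.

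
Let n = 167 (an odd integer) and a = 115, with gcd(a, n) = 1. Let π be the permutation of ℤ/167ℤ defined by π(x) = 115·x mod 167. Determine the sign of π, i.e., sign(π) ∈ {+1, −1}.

+1

Start at x=122: 122 → 2 → 63 → 64 → 12 → 44 → 50 → … (one orbit).
3 cycles of lengths [83, 83, 1].
n − c = 167 − 3 = 164; sign = (−1)^164 = +1.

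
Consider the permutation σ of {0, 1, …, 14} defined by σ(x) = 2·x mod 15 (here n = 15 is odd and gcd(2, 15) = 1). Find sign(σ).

Trace 1: π^k(1) = [1, 2, 4, 8] for k=0..3.
Decompose π into cycles: lengths [4, 4, 4, 2, 1] (5 cycles, including the fixed point 0).
Σ(ℓ_i−1) = 15−5 = 10; sign = (−1)^10 = +1.
Check: (2/15) = +1 by Zolotarev.

+1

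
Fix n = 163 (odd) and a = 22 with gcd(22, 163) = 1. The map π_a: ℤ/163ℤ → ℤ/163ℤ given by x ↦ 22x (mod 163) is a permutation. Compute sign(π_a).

+1

Orbit of 53 under x↦22x: [53, 25, 61, 38, 21, 136, 58]… (length divides ord_163(22)).
Cycle type of π: 27×6 + 1; total 7 cycles.
n − c = 163 − 7 = 156; sign = (−1)^156 = +1.
Check: (22/163) = +1 by Zolotarev.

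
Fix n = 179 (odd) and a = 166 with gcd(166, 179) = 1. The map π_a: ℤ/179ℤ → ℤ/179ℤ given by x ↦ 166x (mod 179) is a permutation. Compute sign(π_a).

-1

Start at x=49: 49 → 79 → 47 → 105 → 67 → 24 → 46 → … (one orbit).
Decompose π into cycles: lengths [178, 1] (2 cycles, including the fixed point 0).
n − c = 179 − 2 = 177; sign = (−1)^177 = -1.
(166|179)_J = -1 (Zolotarev's lemma cross-check).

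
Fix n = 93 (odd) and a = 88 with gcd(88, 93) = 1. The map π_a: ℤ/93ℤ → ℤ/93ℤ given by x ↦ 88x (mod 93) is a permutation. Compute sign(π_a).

Start at x=1: 1 → 88 → 25 → 61 → 67 → 37 → 1 (one orbit).
Cycle lengths of π_88 on ℤ/93ℤ: [6, 6, 6, 6, 6, 6, 6, 6, 6, 6, 6, 6, 6, 6, 6, 1, 1, 1]; 18 cycles in total.
n − c = 93 − 18 = 75; sign = (−1)^75 = -1.
Zolotarev: (88|93) = -1, matching the cycle-count sign.

-1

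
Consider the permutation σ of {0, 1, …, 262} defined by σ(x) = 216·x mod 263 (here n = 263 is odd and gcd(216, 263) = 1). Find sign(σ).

+1

Trace 111: π^k(111) = [111, 43, 83, 44, 36, 149, 98] for k=0..6.
3 cycles of lengths [131, 131, 1].
With 3 cycles on 263 points, sign = (−1)^{263−3} = +1.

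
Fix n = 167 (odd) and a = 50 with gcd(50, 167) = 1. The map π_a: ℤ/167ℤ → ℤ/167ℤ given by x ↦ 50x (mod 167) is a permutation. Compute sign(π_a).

+1

Start at x=19: 19 → 115 → 72 → 93 → 141 → 36 → 130 → … (one orbit).
π_50 has 3 disjoint cycles with lengths [83, 83, 1] on {0,…,166}.
sign(π) = (−1)^{n − #cycles} = (−1)^{167−3} = (−1)^164 = +1.
(50|167)_J = +1 (Zolotarev's lemma cross-check).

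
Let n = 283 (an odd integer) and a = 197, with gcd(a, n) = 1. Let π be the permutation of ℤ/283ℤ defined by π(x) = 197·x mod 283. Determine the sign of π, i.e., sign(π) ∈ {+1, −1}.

Start at x=282: 282 → 86 → 245 → 155 → 254 → 230 → 30 → … (one orbit).
π_197 has 4 disjoint cycles with lengths [94, 94, 94, 1] on {0,…,282}.
With 4 cycles on 283 points, sign = (−1)^{283−4} = -1.

-1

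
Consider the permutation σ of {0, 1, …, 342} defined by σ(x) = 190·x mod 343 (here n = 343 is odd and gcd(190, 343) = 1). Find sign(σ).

Trace 176: π^k(176) = [176, 169, 211, 302, 99, 288, 183] for k=0..6.
Cycle type of π: 49×6 + 7×6 + 1×7; total 19 cycles.
With 19 cycles on 343 points, sign = (−1)^{343−19} = +1.
Via Zolotarev, sign(π_{190}) = (190|343) = +1.

+1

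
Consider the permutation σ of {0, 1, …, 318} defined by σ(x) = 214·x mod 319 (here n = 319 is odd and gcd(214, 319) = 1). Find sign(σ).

-1

Trace 188: π^k(188) = [188, 38, 157, 103, 31, 254, 126] for k=0..6.
6 cycles of lengths [140, 140, 28, 5, 5, 1].
6 cycles on 319: each ℓ→(−1)^(ℓ−1), product (−1)^313 = -1.
Via Zolotarev, sign(π_{214}) = (214|319) = -1.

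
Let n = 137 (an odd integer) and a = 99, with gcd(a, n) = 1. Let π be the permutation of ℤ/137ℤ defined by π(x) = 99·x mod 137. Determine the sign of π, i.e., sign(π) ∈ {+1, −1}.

+1

Start at x=59: 59 → 87 → 119 → 136 → 38 → 63 → 72 → … (one orbit).
Cycle type of π: 34×4 + 1; total 5 cycles.
Σ(ℓ_i−1) = 137−5 = 132; sign = (−1)^132 = +1.
Via Zolotarev, sign(π_{99}) = (99|137) = +1.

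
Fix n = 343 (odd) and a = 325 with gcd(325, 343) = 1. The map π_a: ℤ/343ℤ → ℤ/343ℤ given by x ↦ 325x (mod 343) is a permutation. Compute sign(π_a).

-1

Trace 19: π^k(19) = [19, 1, 325, 324, 342, 18] for k=0..5.
58 cycles of lengths [6, 6, 6, 6, 6, 6, 6, 6, 6, 6, 6, 6, 6, 6, 6, 6, 6, 6, 6, 6, 6, 6, 6, 6, 6, 6, 6, 6, 6, 6, 6, 6, 6, 6, 6, 6, 6, 6, 6, 6, 6, 6, 6, 6, 6, 6, 6, 6, 6, 6, 6, 6, 6, 6, 6, 6, 6, 1].
sign(π) = (−1)^{n − #cycles} = (−1)^{343−58} = (−1)^285 = -1.
The Jacobi symbol (325|343) = -1 (Zolotarev) agrees.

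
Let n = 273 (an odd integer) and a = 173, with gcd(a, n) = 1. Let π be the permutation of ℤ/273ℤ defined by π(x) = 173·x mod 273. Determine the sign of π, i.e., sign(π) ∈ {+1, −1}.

Orbit of 272 under x↦173x: [272, 100, 101, 1, 173, 172]… (length divides ord_273(173)).
Cycle lengths of π_173 on ℤ/273ℤ: [6, 6, 6, 6, 6, 6, 6, 6, 6, 6, 6, 6, 6, 6, 6, 6, 6, 6, 6, 6, 6, 6, 6, 6, 6, 6, 6, 6, 6, 6, 6, 6, 6, 6, 6, 6, 6, 6, 6, 6, 6, 6, 6, 6, 6, 2, 1]; 47 cycles in total.
273 − 47 = 226 transpositions; sign(π) = (−1)^226 = +1.
Zolotarev: (173|273) = +1, matching the cycle-count sign.

+1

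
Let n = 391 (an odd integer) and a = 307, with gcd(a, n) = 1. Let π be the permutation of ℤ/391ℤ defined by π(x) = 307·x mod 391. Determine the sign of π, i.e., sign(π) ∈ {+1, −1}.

+1

Orbit of 307 under x↦307x: [307, 18, 52, 324, 154, 358, 35]… (length divides ord_391(307)).
Decompose π into cycles: lengths [11, 11, 11, 11, 11, 11, 11, 11, 11, 11, 11, 11, 11, 11, 11, 11, 11, 11, 11, 11, 11, 11, 11, 11, 11, 11, 11, 11, 11, 11, 11, 11, 11, 11, 1, 1, 1, 1, 1, 1, 1, 1, 1, 1, 1, 1, 1, 1, 1, 1, 1] (51 cycles, including the fixed point 0).
Σ(ℓ_i−1) = 391−51 = 340; sign = (−1)^340 = +1.
Check: (307/391) = +1 by Zolotarev.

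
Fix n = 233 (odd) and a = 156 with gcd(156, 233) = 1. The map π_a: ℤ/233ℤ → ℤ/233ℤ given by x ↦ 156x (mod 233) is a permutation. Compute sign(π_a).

Orbit of 133 under x↦156x: [133, 11, 85, 212, 219, 146, 175]… (length divides ord_233(156)).
Decompose π into cycles: lengths [232, 1] (2 cycles, including the fixed point 0).
2 cycles on 233: each ℓ→(−1)^(ℓ−1), product (−1)^231 = -1.
Via Zolotarev, sign(π_{156}) = (156|233) = -1.

-1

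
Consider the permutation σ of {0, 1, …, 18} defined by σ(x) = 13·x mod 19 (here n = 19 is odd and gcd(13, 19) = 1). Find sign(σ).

-1

Orbit of 3 under x↦13x: [3, 1, 13, 17, 12, 4, 14]… (length divides ord_19(13)).
2 cycles of lengths [18, 1].
Σ(ℓ_i−1) = 19−2 = 17; sign = (−1)^17 = -1.
Zolotarev: (13|19) = -1, matching the cycle-count sign.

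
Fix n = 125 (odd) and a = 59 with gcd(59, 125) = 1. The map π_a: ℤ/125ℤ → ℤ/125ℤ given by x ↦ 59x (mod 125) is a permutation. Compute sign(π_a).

+1

Trace 54: π^k(54) = [54, 61, 99, 91, 119, 21, 114] for k=0..6.
7 cycles of lengths [50, 50, 10, 10, 2, 2, 1].
125 − 7 = 118 transpositions; sign(π) = (−1)^118 = +1.
Check: (59/125) = +1 by Zolotarev.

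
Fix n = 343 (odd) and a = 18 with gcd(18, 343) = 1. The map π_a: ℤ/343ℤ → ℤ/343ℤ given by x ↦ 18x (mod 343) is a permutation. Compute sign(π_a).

+1

Trace 324: π^k(324) = [324, 1, 18] for k=0..2.
Cycle lengths of π_18 on ℤ/343ℤ: [3, 3, 3, 3, 3, 3, 3, 3, 3, 3, 3, 3, 3, 3, 3, 3, 3, 3, 3, 3, 3, 3, 3, 3, 3, 3, 3, 3, 3, 3, 3, 3, 3, 3, 3, 3, 3, 3, 3, 3, 3, 3, 3, 3, 3, 3, 3, 3, 3, 3, 3, 3, 3, 3, 3, 3, 3, 3, 3, 3, 3, 3, 3, 3, 3, 3, 3, 3, 3, 3, 3, 3, 3, 3, 3, 3, 3, 3, 3, 3, 3, 3, 3, 3, 3, 3, 3, 3, 3, 3, 3, 3, 3, 3, 3, 3, 3, 3, 3, 3, 3, 3, 3, 3, 3, 3, 3, 3, 3, 3, 3, 3, 3, 3, 1]; 115 cycles in total.
n − c = 343 − 115 = 228; sign = (−1)^228 = +1.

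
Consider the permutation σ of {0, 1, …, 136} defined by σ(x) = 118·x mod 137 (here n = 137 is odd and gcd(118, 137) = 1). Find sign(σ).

Start at x=60: 60 → 93 → 14 → 8 → 122 → 11 → 65 → … (one orbit).
Decompose π into cycles: lengths [68, 68, 1] (3 cycles, including the fixed point 0).
137 − 3 = 134 transpositions; sign(π) = (−1)^134 = +1.
(118|137)_J = +1 (Zolotarev's lemma cross-check).

+1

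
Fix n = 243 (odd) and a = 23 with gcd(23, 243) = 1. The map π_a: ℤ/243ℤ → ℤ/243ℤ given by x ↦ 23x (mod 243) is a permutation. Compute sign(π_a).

Trace 29: π^k(29) = [29, 181, 32, 7, 161, 58, 119] for k=0..6.
6 cycles of lengths [162, 54, 18, 6, 2, 1].
243 − 6 = 237 transpositions; sign(π) = (−1)^237 = -1.
The Jacobi symbol (23|243) = -1 (Zolotarev) agrees.

-1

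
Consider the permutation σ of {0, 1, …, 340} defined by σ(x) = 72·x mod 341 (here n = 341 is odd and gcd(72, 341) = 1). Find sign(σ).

Start at x=67: 67 → 50 → 190 → 40 → 152 → 32 → 258 → … (one orbit).
The orbit structure of x ↦ 72x mod 341: 14 orbits of sizes [30, 30, 30, 30, 30, 30, 30, 30, 30, 30, 15, 15, 10, 1].
14 cycles on 341: each ℓ→(−1)^(ℓ−1), product (−1)^327 = -1.

-1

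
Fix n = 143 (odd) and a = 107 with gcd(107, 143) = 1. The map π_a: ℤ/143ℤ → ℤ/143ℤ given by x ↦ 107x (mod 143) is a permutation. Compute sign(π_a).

Trace 94: π^k(94) = [94, 48, 131, 3, 35, 27, 29] for k=0..6.
The orbit structure of x ↦ 107x mod 143: 10 orbits of sizes [30, 30, 30, 30, 10, 3, 3, 3, 3, 1].
10 cycles on 143: each ℓ→(−1)^(ℓ−1), product (−1)^133 = -1.

-1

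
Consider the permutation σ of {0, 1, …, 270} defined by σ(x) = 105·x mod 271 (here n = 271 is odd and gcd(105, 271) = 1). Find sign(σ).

Trace 214: π^k(214) = [214, 248, 24, 81, 104, 80, 270] for k=0..6.
Cycle type of π: 90×3 + 1; total 4 cycles.
n − c = 271 − 4 = 267; sign = (−1)^267 = -1.
The Jacobi symbol (105|271) = -1 (Zolotarev) agrees.

-1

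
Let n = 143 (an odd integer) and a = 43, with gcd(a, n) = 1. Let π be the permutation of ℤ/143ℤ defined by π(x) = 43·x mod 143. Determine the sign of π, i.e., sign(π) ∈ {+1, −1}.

Trace 10: π^k(10) = [10, 1, 43, 133, 142, 100] for k=0..5.
Cycle lengths of π_43 on ℤ/143ℤ: [6, 6, 6, 6, 6, 6, 6, 6, 6, 6, 6, 6, 6, 6, 6, 6, 6, 6, 6, 6, 6, 6, 2, 2, 2, 2, 2, 1]; 28 cycles in total.
Σ(ℓ_i−1) = 143−28 = 115; sign = (−1)^115 = -1.
(43|143)_J = -1 (Zolotarev's lemma cross-check).

-1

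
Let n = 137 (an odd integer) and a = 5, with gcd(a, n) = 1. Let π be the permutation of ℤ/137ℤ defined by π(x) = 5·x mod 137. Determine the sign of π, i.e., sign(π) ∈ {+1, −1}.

Orbit of 66 under x↦5x: [66, 56, 6, 30, 13, 65, 51]… (length divides ord_137(5)).
Cycle lengths of π_5 on ℤ/137ℤ: [136, 1]; 2 cycles in total.
Σ(ℓ_i−1) = 137−2 = 135; sign = (−1)^135 = -1.

-1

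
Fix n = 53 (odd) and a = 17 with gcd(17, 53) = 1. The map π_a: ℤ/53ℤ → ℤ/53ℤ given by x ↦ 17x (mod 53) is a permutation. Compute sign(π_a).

+1

Orbit of 52 under x↦17x: [52, 36, 29, 16, 7, 13, 9]… (length divides ord_53(17)).
Decompose π into cycles: lengths [26, 26, 1] (3 cycles, including the fixed point 0).
With 3 cycles on 53 points, sign = (−1)^{53−3} = +1.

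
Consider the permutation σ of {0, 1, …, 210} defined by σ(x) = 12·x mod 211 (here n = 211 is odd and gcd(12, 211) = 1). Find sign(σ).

-1

Start at x=88: 88 → 1 → 12 → 144 → 40 → 58 → 63 → … (one orbit).
Cycle type of π: 14×15 + 1; total 16 cycles.
sign(π) = (−1)^{n − #cycles} = (−1)^{211−16} = (−1)^195 = -1.
Zolotarev: (12|211) = -1, matching the cycle-count sign.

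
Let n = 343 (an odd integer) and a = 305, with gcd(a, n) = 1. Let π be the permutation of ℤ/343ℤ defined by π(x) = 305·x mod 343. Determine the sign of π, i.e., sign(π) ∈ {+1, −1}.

+1

Start at x=148: 148 → 207 → 23 → 155 → 284 → 184 → 211 → … (one orbit).
π_305 has 7 disjoint cycles with lengths [147, 147, 21, 21, 3, 3, 1] on {0,…,342}.
7 cycles on 343: each ℓ→(−1)^(ℓ−1), product (−1)^336 = +1.
The Jacobi symbol (305|343) = +1 (Zolotarev) agrees.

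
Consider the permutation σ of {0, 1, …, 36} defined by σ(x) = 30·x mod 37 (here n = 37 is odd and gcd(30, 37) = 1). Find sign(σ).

Start at x=7: 7 → 25 → 10 → 4 → 9 → 11 → 34 → … (one orbit).
Cycle type of π: 18×2 + 1; total 3 cycles.
sign(π) = (−1)^{n − #cycles} = (−1)^{37−3} = (−1)^34 = +1.
Check: (30/37) = +1 by Zolotarev.

+1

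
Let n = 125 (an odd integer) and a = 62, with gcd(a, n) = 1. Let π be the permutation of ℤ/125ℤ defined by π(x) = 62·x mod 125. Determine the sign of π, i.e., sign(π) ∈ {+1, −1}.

-1

Trace 102: π^k(102) = [102, 74, 88, 81, 22, 114, 68] for k=0..6.
π_62 has 4 disjoint cycles with lengths [100, 20, 4, 1] on {0,…,124}.
Σ(ℓ_i−1) = 125−4 = 121; sign = (−1)^121 = -1.
Via Zolotarev, sign(π_{62}) = (62|125) = -1.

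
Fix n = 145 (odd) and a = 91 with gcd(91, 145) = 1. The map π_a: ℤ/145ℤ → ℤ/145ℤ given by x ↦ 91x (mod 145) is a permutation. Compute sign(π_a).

+1

Trace 91: π^k(91) = [91, 16, 6, 111, 96, 36, 86] for k=0..6.
Cycle type of π: 14×10 + 1×5; total 15 cycles.
n − c = 145 − 15 = 130; sign = (−1)^130 = +1.
Zolotarev: (91|145) = +1, matching the cycle-count sign.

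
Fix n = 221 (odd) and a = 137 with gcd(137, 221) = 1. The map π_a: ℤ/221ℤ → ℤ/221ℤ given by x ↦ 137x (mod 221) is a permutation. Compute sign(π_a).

Trace 35: π^k(35) = [35, 154, 103, 188, 120, 86, 69] for k=0..6.
34 cycles of lengths [12, 12, 12, 12, 12, 12, 12, 12, 12, 12, 12, 12, 12, 12, 12, 12, 12, 1, 1, 1, 1, 1, 1, 1, 1, 1, 1, 1, 1, 1, 1, 1, 1, 1].
34 cycles on 221: each ℓ→(−1)^(ℓ−1), product (−1)^187 = -1.
The Jacobi symbol (137|221) = -1 (Zolotarev) agrees.

-1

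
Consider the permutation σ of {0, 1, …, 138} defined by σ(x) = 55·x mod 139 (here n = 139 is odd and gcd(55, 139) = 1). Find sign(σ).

Start at x=34: 34 → 63 → 129 → 6 → 52 → 80 → 91 → … (one orbit).
Cycle type of π: 23×6 + 1; total 7 cycles.
With 7 cycles on 139 points, sign = (−1)^{139−7} = +1.

+1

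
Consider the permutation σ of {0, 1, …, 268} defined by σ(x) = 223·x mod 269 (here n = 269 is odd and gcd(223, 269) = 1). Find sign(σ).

Start at x=241: 241 → 212 → 201 → 169 → 27 → 103 → 104 → … (one orbit).
Cycle type of π: 268 + 1; total 2 cycles.
With 2 cycles on 269 points, sign = (−1)^{269−2} = -1.

-1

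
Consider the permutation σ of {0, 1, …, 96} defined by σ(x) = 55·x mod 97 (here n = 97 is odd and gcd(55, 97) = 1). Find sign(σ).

Trace 47: π^k(47) = [47, 63, 70, 67, 96, 42, 79] for k=0..6.
Cycle lengths of π_55 on ℤ/97ℤ: [32, 32, 32, 1]; 4 cycles in total.
Σ(ℓ_i−1) = 97−4 = 93; sign = (−1)^93 = -1.
The Jacobi symbol (55|97) = -1 (Zolotarev) agrees.

-1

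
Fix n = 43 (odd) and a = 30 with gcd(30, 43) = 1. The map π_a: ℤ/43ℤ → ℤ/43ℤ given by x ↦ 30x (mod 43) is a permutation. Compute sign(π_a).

Orbit of 35 under x↦30x: [35, 18, 24, 32, 14, 33, 1]… (length divides ord_43(30)).
π_30 has 2 disjoint cycles with lengths [42, 1] on {0,…,42}.
Σ(ℓ_i−1) = 43−2 = 41; sign = (−1)^41 = -1.
Check: (30/43) = -1 by Zolotarev.

-1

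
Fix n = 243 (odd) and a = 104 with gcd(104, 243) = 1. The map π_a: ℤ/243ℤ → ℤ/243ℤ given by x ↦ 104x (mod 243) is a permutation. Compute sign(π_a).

Trace 94: π^k(94) = [94, 56, 235, 140, 223, 107, 193] for k=0..6.
Decompose π into cycles: lengths [162, 54, 18, 6, 2, 1] (6 cycles, including the fixed point 0).
6 cycles on 243: each ℓ→(−1)^(ℓ−1), product (−1)^237 = -1.
Zolotarev: (104|243) = -1, matching the cycle-count sign.

-1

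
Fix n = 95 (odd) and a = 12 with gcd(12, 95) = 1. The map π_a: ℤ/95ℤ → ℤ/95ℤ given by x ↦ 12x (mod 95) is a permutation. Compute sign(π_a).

+1

Start at x=11: 11 → 37 → 64 → 8 → 1 → 12 → 49 → … (one orbit).
Cycle type of π: 12×6 + 6×3 + 4 + 1; total 11 cycles.
sign(π) = (−1)^{n − #cycles} = (−1)^{95−11} = (−1)^84 = +1.
Zolotarev: (12|95) = +1, matching the cycle-count sign.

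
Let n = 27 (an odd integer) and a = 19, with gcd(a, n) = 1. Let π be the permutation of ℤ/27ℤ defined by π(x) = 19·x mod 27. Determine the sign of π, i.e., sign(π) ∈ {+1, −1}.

+1

Trace 1: π^k(1) = [1, 19, 10] for k=0..2.
15 cycles of lengths [3, 3, 3, 3, 3, 3, 1, 1, 1, 1, 1, 1, 1, 1, 1].
15 cycles on 27: each ℓ→(−1)^(ℓ−1), product (−1)^12 = +1.
Via Zolotarev, sign(π_{19}) = (19|27) = +1.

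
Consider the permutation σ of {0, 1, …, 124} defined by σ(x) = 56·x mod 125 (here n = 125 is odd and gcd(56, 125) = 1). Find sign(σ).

Orbit of 101 under x↦56x: [101, 31, 111, 91, 96, 1, 56]… (length divides ord_125(56)).
13 cycles of lengths [25, 25, 25, 25, 5, 5, 5, 5, 1, 1, 1, 1, 1].
n − c = 125 − 13 = 112; sign = (−1)^112 = +1.

+1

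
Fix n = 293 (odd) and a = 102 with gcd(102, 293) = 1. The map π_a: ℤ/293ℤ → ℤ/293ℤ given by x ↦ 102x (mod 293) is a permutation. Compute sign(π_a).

+1

Start at x=95: 95 → 21 → 91 → 199 → 81 → 58 → 56 → … (one orbit).
Decompose π into cycles: lengths [146, 146, 1] (3 cycles, including the fixed point 0).
Σ(ℓ_i−1) = 293−3 = 290; sign = (−1)^290 = +1.
Check: (102/293) = +1 by Zolotarev.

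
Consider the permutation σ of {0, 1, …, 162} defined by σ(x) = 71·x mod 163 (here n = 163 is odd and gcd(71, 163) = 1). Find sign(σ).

+1

Trace 60: π^k(60) = [60, 22, 95, 62, 1, 71, 151] for k=0..6.
Cycle lengths of π_71 on ℤ/163ℤ: [81, 81, 1]; 3 cycles in total.
n − c = 163 − 3 = 160; sign = (−1)^160 = +1.
Zolotarev: (71|163) = +1, matching the cycle-count sign.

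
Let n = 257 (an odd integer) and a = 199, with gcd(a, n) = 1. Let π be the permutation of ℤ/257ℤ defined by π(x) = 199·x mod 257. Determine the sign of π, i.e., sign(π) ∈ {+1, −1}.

+1

Orbit of 169 under x↦199x: [169, 221, 32, 200, 222, 231, 223]… (length divides ord_257(199)).
Decompose π into cycles: lengths [128, 128, 1] (3 cycles, including the fixed point 0).
3 cycles on 257: each ℓ→(−1)^(ℓ−1), product (−1)^254 = +1.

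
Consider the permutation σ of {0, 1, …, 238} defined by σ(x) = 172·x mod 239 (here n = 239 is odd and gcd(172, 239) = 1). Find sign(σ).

-1

Trace 73: π^k(73) = [73, 128, 28, 36, 217, 40, 188] for k=0..6.
Decompose π into cycles: lengths [34, 34, 34, 34, 34, 34, 34, 1] (8 cycles, including the fixed point 0).
Σ(ℓ_i−1) = 239−8 = 231; sign = (−1)^231 = -1.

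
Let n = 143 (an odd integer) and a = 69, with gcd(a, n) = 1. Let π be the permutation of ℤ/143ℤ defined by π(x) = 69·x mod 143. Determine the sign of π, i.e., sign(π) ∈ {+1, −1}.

Start at x=14: 14 → 108 → 16 → 103 → 100 → 36 → 53 → … (one orbit).
π_69 has 9 disjoint cycles with lengths [30, 30, 30, 30, 6, 6, 5, 5, 1] on {0,…,142}.
Σ(ℓ_i−1) = 143−9 = 134; sign = (−1)^134 = +1.

+1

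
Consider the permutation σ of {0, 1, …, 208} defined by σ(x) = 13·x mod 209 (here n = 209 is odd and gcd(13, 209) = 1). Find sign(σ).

Orbit of 79 under x↦13x: [79, 191, 184, 93, 164, 42, 128]… (length divides ord_209(13)).
Cycle type of π: 90×2 + 18 + 10 + 1; total 5 cycles.
With 5 cycles on 209 points, sign = (−1)^{209−5} = +1.

+1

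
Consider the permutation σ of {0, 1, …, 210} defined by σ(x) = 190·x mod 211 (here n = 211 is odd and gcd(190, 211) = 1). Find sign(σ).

-1

Start at x=201: 201 → 210 → 21 → 192 → 188 → 61 → 196 → … (one orbit).
The orbit structure of x ↦ 190x mod 211: 8 orbits of sizes [30, 30, 30, 30, 30, 30, 30, 1].
Σ(ℓ_i−1) = 211−8 = 203; sign = (−1)^203 = -1.
Via Zolotarev, sign(π_{190}) = (190|211) = -1.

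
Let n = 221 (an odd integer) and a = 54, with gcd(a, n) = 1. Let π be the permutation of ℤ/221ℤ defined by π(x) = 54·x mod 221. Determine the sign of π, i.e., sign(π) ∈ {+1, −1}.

Start at x=43: 43 → 112 → 81 → 175 → 168 → 11 → 152 → … (one orbit).
The orbit structure of x ↦ 54x mod 221: 7 orbits of sizes [48, 48, 48, 48, 16, 12, 1].
With 7 cycles on 221 points, sign = (−1)^{221−7} = +1.

+1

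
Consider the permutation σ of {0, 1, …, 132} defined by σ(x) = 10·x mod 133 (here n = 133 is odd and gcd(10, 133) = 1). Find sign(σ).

Orbit of 16 under x↦10x: [16, 27, 4, 40, 1, 10, 100]… (length divides ord_133(10)).
π_10 has 9 disjoint cycles with lengths [18, 18, 18, 18, 18, 18, 18, 6, 1] on {0,…,132}.
n − c = 133 − 9 = 124; sign = (−1)^124 = +1.
Zolotarev: (10|133) = +1, matching the cycle-count sign.

+1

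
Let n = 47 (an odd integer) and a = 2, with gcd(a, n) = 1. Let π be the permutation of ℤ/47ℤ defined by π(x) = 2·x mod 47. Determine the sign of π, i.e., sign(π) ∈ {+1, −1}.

+1

Orbit of 34 under x↦2x: [34, 21, 42, 37, 27, 7, 14]… (length divides ord_47(2)).
π_2 has 3 disjoint cycles with lengths [23, 23, 1] on {0,…,46}.
sign(π) = (−1)^{n − #cycles} = (−1)^{47−3} = (−1)^44 = +1.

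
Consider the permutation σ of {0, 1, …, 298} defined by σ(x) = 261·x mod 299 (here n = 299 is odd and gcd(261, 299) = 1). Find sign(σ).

+1

Orbit of 144 under x↦261x: [144, 209, 131, 105, 196, 27, 170]… (length divides ord_299(261)).
The orbit structure of x ↦ 261x mod 299: 39 orbits of sizes [11, 11, 11, 11, 11, 11, 11, 11, 11, 11, 11, 11, 11, 11, 11, 11, 11, 11, 11, 11, 11, 11, 11, 11, 11, 11, 1, 1, 1, 1, 1, 1, 1, 1, 1, 1, 1, 1, 1].
Σ(ℓ_i−1) = 299−39 = 260; sign = (−1)^260 = +1.
The Jacobi symbol (261|299) = +1 (Zolotarev) agrees.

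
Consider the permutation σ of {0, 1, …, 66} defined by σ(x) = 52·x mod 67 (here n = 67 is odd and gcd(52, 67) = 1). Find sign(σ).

-1

Orbit of 66 under x↦52x: [66, 15, 43, 25, 27, 64, 45]… (length divides ord_67(52)).
The orbit structure of x ↦ 52x mod 67: 4 orbits of sizes [22, 22, 22, 1].
67 − 4 = 63 transpositions; sign(π) = (−1)^63 = -1.
Zolotarev: (52|67) = -1, matching the cycle-count sign.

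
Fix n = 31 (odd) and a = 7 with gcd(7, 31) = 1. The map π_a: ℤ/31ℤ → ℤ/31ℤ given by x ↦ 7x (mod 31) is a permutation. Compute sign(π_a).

+1

Start at x=19: 19 → 9 → 1 → 7 → 18 → 2 → 14 → … (one orbit).
Cycle type of π: 15×2 + 1; total 3 cycles.
sign(π) = (−1)^{n − #cycles} = (−1)^{31−3} = (−1)^28 = +1.
(7|31)_J = +1 (Zolotarev's lemma cross-check).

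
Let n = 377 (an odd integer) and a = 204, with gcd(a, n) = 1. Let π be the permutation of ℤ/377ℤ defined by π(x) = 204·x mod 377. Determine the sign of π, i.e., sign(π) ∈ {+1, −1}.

+1

Start at x=1: 1 → 204 → 146 → 1 (one orbit).
The orbit structure of x ↦ 204x mod 377: 145 orbits of sizes [3, 3, 3, 3, 3, 3, 3, 3, 3, 3, 3, 3, 3, 3, 3, 3, 3, 3, 3, 3, 3, 3, 3, 3, 3, 3, 3, 3, 3, 3, 3, 3, 3, 3, 3, 3, 3, 3, 3, 3, 3, 3, 3, 3, 3, 3, 3, 3, 3, 3, 3, 3, 3, 3, 3, 3, 3, 3, 3, 3, 3, 3, 3, 3, 3, 3, 3, 3, 3, 3, 3, 3, 3, 3, 3, 3, 3, 3, 3, 3, 3, 3, 3, 3, 3, 3, 3, 3, 3, 3, 3, 3, 3, 3, 3, 3, 3, 3, 3, 3, 3, 3, 3, 3, 3, 3, 3, 3, 3, 3, 3, 3, 3, 3, 3, 3, 1, 1, 1, 1, 1, 1, 1, 1, 1, 1, 1, 1, 1, 1, 1, 1, 1, 1, 1, 1, 1, 1, 1, 1, 1, 1, 1, 1, 1].
377 − 145 = 232 transpositions; sign(π) = (−1)^232 = +1.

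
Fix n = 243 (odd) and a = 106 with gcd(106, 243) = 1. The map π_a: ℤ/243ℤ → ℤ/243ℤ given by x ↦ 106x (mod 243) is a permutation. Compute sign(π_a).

Trace 61: π^k(61) = [61, 148, 136, 79, 112, 208, 178] for k=0..6.
π_106 has 11 disjoint cycles with lengths [81, 81, 27, 27, 9, 9, 3, 3, 1, 1, 1] on {0,…,242}.
n − c = 243 − 11 = 232; sign = (−1)^232 = +1.
(106|243)_J = +1 (Zolotarev's lemma cross-check).

+1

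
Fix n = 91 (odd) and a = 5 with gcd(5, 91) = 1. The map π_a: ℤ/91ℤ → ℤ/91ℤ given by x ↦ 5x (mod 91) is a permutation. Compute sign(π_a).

Orbit of 31 under x↦5x: [31, 64, 47, 53, 83, 51, 73]… (length divides ord_91(5)).
Cycle type of π: 12×6 + 6 + 4×3 + 1; total 11 cycles.
sign(π) = (−1)^{n − #cycles} = (−1)^{91−11} = (−1)^80 = +1.
Zolotarev: (5|91) = +1, matching the cycle-count sign.

+1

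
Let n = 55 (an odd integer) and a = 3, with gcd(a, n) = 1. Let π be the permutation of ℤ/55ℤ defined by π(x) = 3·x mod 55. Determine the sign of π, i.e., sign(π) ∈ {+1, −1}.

-1

Start at x=26: 26 → 23 → 14 → 42 → 16 → 48 → 34 → … (one orbit).
Cycle lengths of π_3 on ℤ/55ℤ: [20, 20, 5, 5, 4, 1]; 6 cycles in total.
n − c = 55 − 6 = 49; sign = (−1)^49 = -1.
Zolotarev: (3|55) = -1, matching the cycle-count sign.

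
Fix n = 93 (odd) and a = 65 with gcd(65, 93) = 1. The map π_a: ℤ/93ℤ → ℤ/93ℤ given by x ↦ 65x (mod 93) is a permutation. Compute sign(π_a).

Trace 1: π^k(1) = [1, 65, 40, 89, 19, 26, 16] for k=0..6.
5 cycles of lengths [30, 30, 30, 2, 1].
5 cycles on 93: each ℓ→(−1)^(ℓ−1), product (−1)^88 = +1.
Via Zolotarev, sign(π_{65}) = (65|93) = +1.

+1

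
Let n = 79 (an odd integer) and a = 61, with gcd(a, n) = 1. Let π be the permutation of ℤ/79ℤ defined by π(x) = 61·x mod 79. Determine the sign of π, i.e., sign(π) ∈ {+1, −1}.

Orbit of 67 under x↦61x: [67, 58, 62, 69, 22, 78, 18]… (length divides ord_79(61)).
4 cycles of lengths [26, 26, 26, 1].
n − c = 79 − 4 = 75; sign = (−1)^75 = -1.

-1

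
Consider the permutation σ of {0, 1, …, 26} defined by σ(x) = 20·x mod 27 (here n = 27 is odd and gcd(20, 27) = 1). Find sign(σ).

Orbit of 5 under x↦20x: [5, 19, 2, 13, 17, 16, 23]… (length divides ord_27(20)).
Decompose π into cycles: lengths [18, 6, 2, 1] (4 cycles, including the fixed point 0).
sign(π) = (−1)^{n − #cycles} = (−1)^{27−4} = (−1)^23 = -1.
Via Zolotarev, sign(π_{20}) = (20|27) = -1.

-1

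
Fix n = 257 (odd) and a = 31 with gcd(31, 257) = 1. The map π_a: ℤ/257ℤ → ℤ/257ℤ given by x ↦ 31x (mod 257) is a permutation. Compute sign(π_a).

+1

Start at x=1: 1 → 31 → 190 → 236 → 120 → 122 → 184 → … (one orbit).
π_31 has 3 disjoint cycles with lengths [128, 128, 1] on {0,…,256}.
n − c = 257 − 3 = 254; sign = (−1)^254 = +1.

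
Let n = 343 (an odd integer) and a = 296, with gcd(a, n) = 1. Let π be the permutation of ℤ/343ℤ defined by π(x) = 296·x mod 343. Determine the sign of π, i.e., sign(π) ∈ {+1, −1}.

+1

Start at x=16: 16 → 277 → 15 → 324 → 207 → 218 → 44 → … (one orbit).
π_296 has 7 disjoint cycles with lengths [147, 147, 21, 21, 3, 3, 1] on {0,…,342}.
7 cycles on 343: each ℓ→(−1)^(ℓ−1), product (−1)^336 = +1.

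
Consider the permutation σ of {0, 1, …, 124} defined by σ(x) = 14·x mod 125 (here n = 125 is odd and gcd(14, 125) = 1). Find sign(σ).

Orbit of 1 under x↦14x: [1, 14, 71, 119, 41, 74, 36]… (length divides ord_125(14)).
7 cycles of lengths [50, 50, 10, 10, 2, 2, 1].
125 − 7 = 118 transpositions; sign(π) = (−1)^118 = +1.
Check: (14/125) = +1 by Zolotarev.

+1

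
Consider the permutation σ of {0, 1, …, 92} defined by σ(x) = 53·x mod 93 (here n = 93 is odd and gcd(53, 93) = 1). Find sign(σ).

Orbit of 17 under x↦53x: [17, 64, 44, 7, 92, 40, 74]… (length divides ord_93(53)).
5 cycles of lengths [30, 30, 30, 2, 1].
5 cycles on 93: each ℓ→(−1)^(ℓ−1), product (−1)^88 = +1.
Check: (53/93) = +1 by Zolotarev.

+1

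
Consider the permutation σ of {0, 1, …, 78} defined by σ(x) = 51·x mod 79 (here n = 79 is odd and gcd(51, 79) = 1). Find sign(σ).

Start at x=46: 46 → 55 → 40 → 65 → 76 → 5 → 18 → … (one orbit).
π_51 has 3 disjoint cycles with lengths [39, 39, 1] on {0,…,78}.
79 − 3 = 76 transpositions; sign(π) = (−1)^76 = +1.
Check: (51/79) = +1 by Zolotarev.

+1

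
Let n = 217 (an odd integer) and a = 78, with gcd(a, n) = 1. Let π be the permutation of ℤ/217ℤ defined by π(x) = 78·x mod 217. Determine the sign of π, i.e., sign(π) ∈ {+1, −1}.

Trace 78: π^k(78) = [78, 8, 190, 64, 1] for k=0..4.
Decompose π into cycles: lengths [5, 5, 5, 5, 5, 5, 5, 5, 5, 5, 5, 5, 5, 5, 5, 5, 5, 5, 5, 5, 5, 5, 5, 5, 5, 5, 5, 5, 5, 5, 5, 5, 5, 5, 5, 5, 5, 5, 5, 5, 5, 5, 1, 1, 1, 1, 1, 1, 1] (49 cycles, including the fixed point 0).
49 cycles on 217: each ℓ→(−1)^(ℓ−1), product (−1)^168 = +1.
Via Zolotarev, sign(π_{78}) = (78|217) = +1.

+1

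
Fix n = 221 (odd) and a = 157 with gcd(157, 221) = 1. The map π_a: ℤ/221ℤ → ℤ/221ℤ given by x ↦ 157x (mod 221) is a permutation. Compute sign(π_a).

Start at x=118: 118 → 183 → 1 → 157 → 118 (one orbit).
Cycle type of π: 4×52 + 1×13; total 65 cycles.
sign(π) = (−1)^{n − #cycles} = (−1)^{221−65} = (−1)^156 = +1.
The Jacobi symbol (157|221) = +1 (Zolotarev) agrees.

+1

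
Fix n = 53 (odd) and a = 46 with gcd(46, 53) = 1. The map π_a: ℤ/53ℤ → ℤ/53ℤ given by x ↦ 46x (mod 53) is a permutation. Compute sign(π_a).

+1

Trace 15: π^k(15) = [15, 1, 46, 49, 28, 16, 47] for k=0..6.
π_46 has 5 disjoint cycles with lengths [13, 13, 13, 13, 1] on {0,…,52}.
n − c = 53 − 5 = 48; sign = (−1)^48 = +1.
Check: (46/53) = +1 by Zolotarev.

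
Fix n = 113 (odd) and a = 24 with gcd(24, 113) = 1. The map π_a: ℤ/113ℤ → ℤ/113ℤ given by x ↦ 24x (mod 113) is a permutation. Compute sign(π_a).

Start at x=55: 55 → 77 → 40 → 56 → 101 → 51 → 94 → … (one orbit).
π_24 has 2 disjoint cycles with lengths [112, 1] on {0,…,112}.
sign(π) = (−1)^{n − #cycles} = (−1)^{113−2} = (−1)^111 = -1.

-1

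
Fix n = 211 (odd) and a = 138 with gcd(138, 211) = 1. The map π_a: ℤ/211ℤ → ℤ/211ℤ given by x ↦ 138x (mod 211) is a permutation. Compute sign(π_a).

-1

Start at x=26: 26 → 1 → 138 → 54 → 67 → 173 → 31 → … (one orbit).
Cycle lengths of π_138 on ℤ/211ℤ: [42, 42, 42, 42, 42, 1]; 6 cycles in total.
Σ(ℓ_i−1) = 211−6 = 205; sign = (−1)^205 = -1.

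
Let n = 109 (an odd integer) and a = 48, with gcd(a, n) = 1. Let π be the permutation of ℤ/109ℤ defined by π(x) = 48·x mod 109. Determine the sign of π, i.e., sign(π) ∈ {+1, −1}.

+1

Trace 15: π^k(15) = [15, 66, 7, 9, 105, 26, 49] for k=0..6.
Decompose π into cycles: lengths [27, 27, 27, 27, 1] (5 cycles, including the fixed point 0).
sign(π) = (−1)^{n − #cycles} = (−1)^{109−5} = (−1)^104 = +1.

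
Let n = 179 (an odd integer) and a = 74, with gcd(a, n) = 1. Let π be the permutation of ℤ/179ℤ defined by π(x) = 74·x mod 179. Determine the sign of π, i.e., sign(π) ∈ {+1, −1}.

+1

Trace 5: π^k(5) = [5, 12, 172, 19, 153, 45, 108] for k=0..6.
Cycle lengths of π_74 on ℤ/179ℤ: [89, 89, 1]; 3 cycles in total.
3 cycles on 179: each ℓ→(−1)^(ℓ−1), product (−1)^176 = +1.
(74|179)_J = +1 (Zolotarev's lemma cross-check).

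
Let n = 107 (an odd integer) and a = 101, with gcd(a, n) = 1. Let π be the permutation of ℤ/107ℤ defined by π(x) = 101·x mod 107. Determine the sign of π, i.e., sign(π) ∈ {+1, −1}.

Start at x=35: 35 → 4 → 83 → 37 → 99 → 48 → 33 → … (one orbit).
Cycle type of π: 53×2 + 1; total 3 cycles.
n − c = 107 − 3 = 104; sign = (−1)^104 = +1.
(101|107)_J = +1 (Zolotarev's lemma cross-check).

+1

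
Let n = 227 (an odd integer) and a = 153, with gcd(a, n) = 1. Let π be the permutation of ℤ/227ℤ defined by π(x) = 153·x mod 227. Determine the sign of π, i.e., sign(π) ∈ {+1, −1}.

-1

Trace 65: π^k(65) = [65, 184, 4, 158, 112, 111, 185] for k=0..6.
Cycle type of π: 226 + 1; total 2 cycles.
Σ(ℓ_i−1) = 227−2 = 225; sign = (−1)^225 = -1.
Check: (153/227) = -1 by Zolotarev.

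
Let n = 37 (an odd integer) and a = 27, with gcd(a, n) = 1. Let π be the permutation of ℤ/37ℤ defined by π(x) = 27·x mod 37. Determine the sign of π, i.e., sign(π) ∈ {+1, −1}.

+1

Start at x=1: 1 → 27 → 26 → 36 → 10 → 11 → 1 (one orbit).
Cycle type of π: 6×6 + 1; total 7 cycles.
7 cycles on 37: each ℓ→(−1)^(ℓ−1), product (−1)^30 = +1.
Zolotarev: (27|37) = +1, matching the cycle-count sign.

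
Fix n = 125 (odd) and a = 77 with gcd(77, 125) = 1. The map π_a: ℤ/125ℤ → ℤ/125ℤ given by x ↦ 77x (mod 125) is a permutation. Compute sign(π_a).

-1

Start at x=81: 81 → 112 → 124 → 48 → 71 → 92 → 84 → … (one orbit).
4 cycles of lengths [100, 20, 4, 1].
With 4 cycles on 125 points, sign = (−1)^{125−4} = -1.
Via Zolotarev, sign(π_{77}) = (77|125) = -1.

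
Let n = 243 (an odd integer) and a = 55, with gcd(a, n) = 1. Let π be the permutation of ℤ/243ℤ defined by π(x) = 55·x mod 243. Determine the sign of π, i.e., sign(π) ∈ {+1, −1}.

+1

Orbit of 82 under x↦55x: [82, 136, 190, 1, 55, 109, 163]… (length divides ord_243(55)).
Decompose π into cycles: lengths [9, 9, 9, 9, 9, 9, 9, 9, 9, 9, 9, 9, 9, 9, 9, 9, 9, 9, 3, 3, 3, 3, 3, 3, 3, 3, 3, 3, 3, 3, 3, 3, 3, 3, 3, 3, 1, 1, 1, 1, 1, 1, 1, 1, 1, 1, 1, 1, 1, 1, 1, 1, 1, 1, 1, 1, 1, 1, 1, 1, 1, 1, 1] (63 cycles, including the fixed point 0).
63 cycles on 243: each ℓ→(−1)^(ℓ−1), product (−1)^180 = +1.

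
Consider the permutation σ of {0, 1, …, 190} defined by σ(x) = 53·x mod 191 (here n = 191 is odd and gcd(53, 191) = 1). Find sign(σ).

Start at x=64: 64 → 145 → 45 → 93 → 154 → 140 → 162 → … (one orbit).
π_53 has 2 disjoint cycles with lengths [190, 1] on {0,…,190}.
sign(π) = (−1)^{n − #cycles} = (−1)^{191−2} = (−1)^189 = -1.

-1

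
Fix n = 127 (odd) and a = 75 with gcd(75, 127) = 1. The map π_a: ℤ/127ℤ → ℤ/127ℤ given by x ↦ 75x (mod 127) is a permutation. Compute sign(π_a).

Trace 68: π^k(68) = [68, 20, 103, 105, 1, 75, 37] for k=0..6.
The orbit structure of x ↦ 75x mod 127: 8 orbits of sizes [18, 18, 18, 18, 18, 18, 18, 1].
8 cycles on 127: each ℓ→(−1)^(ℓ−1), product (−1)^119 = -1.
Check: (75/127) = -1 by Zolotarev.

-1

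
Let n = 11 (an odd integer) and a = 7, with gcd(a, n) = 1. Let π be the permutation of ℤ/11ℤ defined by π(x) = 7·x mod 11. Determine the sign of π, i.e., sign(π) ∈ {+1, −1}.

Trace 5: π^k(5) = [5, 2, 3, 10, 4, 6, 9] for k=0..6.
The orbit structure of x ↦ 7x mod 11: 2 orbits of sizes [10, 1].
sign(π) = (−1)^{n − #cycles} = (−1)^{11−2} = (−1)^9 = -1.
Check: (7/11) = -1 by Zolotarev.

-1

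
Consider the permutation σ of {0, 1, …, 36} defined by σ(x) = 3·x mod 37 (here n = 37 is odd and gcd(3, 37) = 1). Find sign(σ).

+1

Trace 12: π^k(12) = [12, 36, 34, 28, 10, 30, 16] for k=0..6.
3 cycles of lengths [18, 18, 1].
sign(π) = (−1)^{n − #cycles} = (−1)^{37−3} = (−1)^34 = +1.
Check: (3/37) = +1 by Zolotarev.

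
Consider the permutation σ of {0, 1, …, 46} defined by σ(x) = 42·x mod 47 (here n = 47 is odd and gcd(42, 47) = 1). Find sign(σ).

Start at x=24: 24 → 21 → 36 → 8 → 7 → 12 → 34 → … (one orbit).
Decompose π into cycles: lengths [23, 23, 1] (3 cycles, including the fixed point 0).
47 − 3 = 44 transpositions; sign(π) = (−1)^44 = +1.
Via Zolotarev, sign(π_{42}) = (42|47) = +1.

+1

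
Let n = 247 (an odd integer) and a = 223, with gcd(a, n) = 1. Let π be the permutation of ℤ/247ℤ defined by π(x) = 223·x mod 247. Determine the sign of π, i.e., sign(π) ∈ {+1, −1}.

Trace 82: π^k(82) = [82, 8, 55, 162, 64, 193, 61] for k=0..6.
Decompose π into cycles: lengths [36, 36, 36, 36, 36, 36, 18, 12, 1] (9 cycles, including the fixed point 0).
sign(π) = (−1)^{n − #cycles} = (−1)^{247−9} = (−1)^238 = +1.
Zolotarev: (223|247) = +1, matching the cycle-count sign.

+1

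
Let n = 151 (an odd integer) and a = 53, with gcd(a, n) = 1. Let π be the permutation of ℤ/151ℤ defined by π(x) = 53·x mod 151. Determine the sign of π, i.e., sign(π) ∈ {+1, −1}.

-1

Trace 28: π^k(28) = [28, 125, 132, 50, 83, 20, 3] for k=0..6.
π_53 has 4 disjoint cycles with lengths [50, 50, 50, 1] on {0,…,150}.
n − c = 151 − 4 = 147; sign = (−1)^147 = -1.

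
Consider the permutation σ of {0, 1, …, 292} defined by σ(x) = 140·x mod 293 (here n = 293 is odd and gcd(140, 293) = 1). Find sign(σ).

+1

Trace 33: π^k(33) = [33, 225, 149, 57, 69, 284, 205] for k=0..6.
The orbit structure of x ↦ 140x mod 293: 5 orbits of sizes [73, 73, 73, 73, 1].
5 cycles on 293: each ℓ→(−1)^(ℓ−1), product (−1)^288 = +1.
(140|293)_J = +1 (Zolotarev's lemma cross-check).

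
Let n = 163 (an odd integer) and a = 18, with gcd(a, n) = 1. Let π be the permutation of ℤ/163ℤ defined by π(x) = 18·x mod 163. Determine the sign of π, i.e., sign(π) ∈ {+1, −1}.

Orbit of 60 under x↦18x: [60, 102, 43, 122, 77, 82, 9]… (length divides ord_163(18)).
2 cycles of lengths [162, 1].
163 − 2 = 161 transpositions; sign(π) = (−1)^161 = -1.

-1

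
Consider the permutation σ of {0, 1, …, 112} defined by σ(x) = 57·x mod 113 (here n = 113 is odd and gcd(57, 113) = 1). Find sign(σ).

Orbit of 106 under x↦57x: [106, 53, 83, 98, 49, 81, 97]… (length divides ord_113(57)).
π_57 has 5 disjoint cycles with lengths [28, 28, 28, 28, 1] on {0,…,112}.
sign(π) = (−1)^{n − #cycles} = (−1)^{113−5} = (−1)^108 = +1.
Zolotarev: (57|113) = +1, matching the cycle-count sign.

+1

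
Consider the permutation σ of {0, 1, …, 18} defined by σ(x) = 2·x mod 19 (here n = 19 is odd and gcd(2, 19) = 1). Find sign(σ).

-1

Trace 12: π^k(12) = [12, 5, 10, 1, 2, 4, 8] for k=0..6.
Decompose π into cycles: lengths [18, 1] (2 cycles, including the fixed point 0).
19 − 2 = 17 transpositions; sign(π) = (−1)^17 = -1.
(2|19)_J = -1 (Zolotarev's lemma cross-check).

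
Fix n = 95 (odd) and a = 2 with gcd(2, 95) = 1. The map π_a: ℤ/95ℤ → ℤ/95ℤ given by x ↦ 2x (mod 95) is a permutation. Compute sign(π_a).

+1

Orbit of 78 under x↦2x: [78, 61, 27, 54, 13, 26, 52]… (length divides ord_95(2)).
Cycle type of π: 36×2 + 18 + 4 + 1; total 5 cycles.
95 − 5 = 90 transpositions; sign(π) = (−1)^90 = +1.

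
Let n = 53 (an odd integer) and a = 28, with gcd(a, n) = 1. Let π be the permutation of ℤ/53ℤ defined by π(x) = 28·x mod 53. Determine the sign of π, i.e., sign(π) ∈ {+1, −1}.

Start at x=1: 1 → 28 → 42 → 10 → 15 → 49 → 47 → … (one orbit).
The orbit structure of x ↦ 28x mod 53: 5 orbits of sizes [13, 13, 13, 13, 1].
With 5 cycles on 53 points, sign = (−1)^{53−5} = +1.
Check: (28/53) = +1 by Zolotarev.

+1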